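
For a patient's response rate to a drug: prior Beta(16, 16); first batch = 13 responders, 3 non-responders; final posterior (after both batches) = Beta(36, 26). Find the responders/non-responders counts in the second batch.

Because Beta–binomial updating is additive in the counts, the combined data contributed (α_post−α_prior, β_post−β_prior) successes and failures.
Total across both batches: 36−16=20 responders, 26−16=10 non-responders.
Subtract the first batch: 20−13=7 responders and 10−3=7 non-responders.

7 responders and 7 non-responders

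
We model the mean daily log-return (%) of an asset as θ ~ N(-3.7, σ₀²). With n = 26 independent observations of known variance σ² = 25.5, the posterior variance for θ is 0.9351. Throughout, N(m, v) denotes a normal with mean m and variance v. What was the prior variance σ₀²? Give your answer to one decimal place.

σ₀² = 20.1

For the Normal–Normal model with known σ², precisions add: τ_n = τ₀ + n/σ².
So 1/σ₀² = 1/0.9351 − 26/25.5 = 1.069404 − 1.019608 = 0.049796.
Hence σ₀² = 1/0.049796 ≈ 20.1.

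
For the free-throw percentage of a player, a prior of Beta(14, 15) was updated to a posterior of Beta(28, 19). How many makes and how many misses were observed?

Beta is conjugate to the binomial likelihood: posterior = Beta(α+s, β+f).
So s = 28 − 14 = 14 and f = 19 − 15 = 4.

14 makes and 4 misses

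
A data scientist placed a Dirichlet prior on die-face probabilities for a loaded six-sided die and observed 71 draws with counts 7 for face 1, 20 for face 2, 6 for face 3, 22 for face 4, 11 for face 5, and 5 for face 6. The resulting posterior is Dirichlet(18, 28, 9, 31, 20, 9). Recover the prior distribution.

For a Dirichlet(α) prior with multinomial counts c, the posterior is Dirichlet(α + c) componentwise.
Subtract each count from the matching posterior parameter: 18−7=11, 28−20=8, 9−6=3, 31−22=9, 20−11=9, 9−5=4.

Dirichlet(11, 8, 3, 9, 9, 4)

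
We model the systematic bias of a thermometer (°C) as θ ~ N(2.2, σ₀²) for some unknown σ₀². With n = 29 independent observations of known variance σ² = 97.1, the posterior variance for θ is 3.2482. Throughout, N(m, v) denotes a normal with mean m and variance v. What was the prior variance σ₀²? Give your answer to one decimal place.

σ₀² = 108.7

Posterior precision equals prior precision plus data precision: 1/σ_n² = 1/σ₀² + n/σ².
So 1/σ₀² = 1/3.2482 − 29/97.1 = 0.307863 − 0.298661 = 0.009202.
Hence σ₀² = 1/0.009202 ≈ 108.7.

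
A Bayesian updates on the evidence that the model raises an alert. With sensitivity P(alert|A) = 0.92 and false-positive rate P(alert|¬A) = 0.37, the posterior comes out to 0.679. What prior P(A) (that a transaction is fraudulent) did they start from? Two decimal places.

P(A) = 0.46

Bayes' rule in odds form gives O(A|E) = O(A)·[P(E|A)/P(E|¬A)], hence O(A) = O(A|E)/LR.
Posterior odds = 0.679/(1−0.679) = 2.1153. LR = 0.92/0.37 = 2.4865.
Prior odds = 2.1153/2.4865 = 0.8507, so P(A) = 0.8507/(1+0.8507) ≈ 0.46.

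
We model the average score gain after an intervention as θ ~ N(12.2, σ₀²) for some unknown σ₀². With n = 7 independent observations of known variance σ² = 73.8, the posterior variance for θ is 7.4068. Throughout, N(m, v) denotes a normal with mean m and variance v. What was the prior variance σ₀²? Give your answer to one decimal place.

σ₀² = 24.9

For the Normal–Normal model with known σ², precisions add: τ_n = τ₀ + n/σ².
So 1/σ₀² = 1/7.4068 − 7/73.8 = 0.135011 − 0.094851 = 0.040160.
Hence σ₀² = 1/0.040160 ≈ 24.9.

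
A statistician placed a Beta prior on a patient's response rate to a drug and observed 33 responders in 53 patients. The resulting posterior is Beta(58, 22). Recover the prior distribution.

Beta is conjugate to the binomial likelihood: posterior = Beta(α+s, β+f).
So α = 58 − 33 = 25 and β = 22 − 20 = 2.

Beta(25, 2)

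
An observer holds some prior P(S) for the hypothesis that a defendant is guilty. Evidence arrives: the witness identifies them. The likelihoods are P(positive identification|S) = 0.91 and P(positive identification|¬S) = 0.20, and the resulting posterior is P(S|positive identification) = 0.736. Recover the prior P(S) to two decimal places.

P(S) = 0.38

Bayes' rule in odds form gives O(S|E) = O(S)·[P(E|S)/P(E|¬S)], hence O(S) = O(S|E)/LR.
Posterior odds = 0.736/(1−0.736) = 2.7879. LR = 0.91/0.20 = 4.5500.
Prior odds = 2.7879/4.5500 = 0.6127, so P(S) = 0.6127/(1+0.6127) ≈ 0.38.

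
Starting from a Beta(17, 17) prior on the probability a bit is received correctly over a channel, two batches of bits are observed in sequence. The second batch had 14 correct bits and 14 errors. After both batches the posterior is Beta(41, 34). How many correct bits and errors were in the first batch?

10 correct bits and 3 errors

Sequential conjugate updates are equivalent to a single update on the pooled data, so total successes = posterior α − prior α and total failures = posterior β − prior β.
Total across both batches: 41−17=24 correct bits, 34−17=17 errors.
Subtract the second batch: 24−14=10 correct bits and 17−14=3 errors.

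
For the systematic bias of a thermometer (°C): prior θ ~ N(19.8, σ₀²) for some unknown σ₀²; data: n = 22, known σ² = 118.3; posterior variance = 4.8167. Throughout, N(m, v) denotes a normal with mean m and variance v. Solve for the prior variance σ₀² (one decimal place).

σ₀² = 46.2

Posterior precision equals prior precision plus data precision: 1/σ_n² = 1/σ₀² + n/σ².
So 1/σ₀² = 1/4.8167 − 22/118.3 = 0.207611 − 0.185968 = 0.021643.
Hence σ₀² = 1/0.021643 ≈ 46.2.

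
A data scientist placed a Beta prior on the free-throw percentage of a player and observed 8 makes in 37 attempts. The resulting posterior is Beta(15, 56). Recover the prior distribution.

A Beta(a, b) prior with s successes and f failures in binomial data gives a Beta(a+s, b+f) posterior.
Subtract the data counts: 15−8=7, 56−29=27.

Beta(7, 27)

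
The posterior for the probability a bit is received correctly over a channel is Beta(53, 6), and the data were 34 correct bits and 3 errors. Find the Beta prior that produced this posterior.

A Beta(α, β) prior with s successes and f failures in binomial data gives a Beta(α+s, β+f) posterior.
Subtract the data counts: 53−34=19, 6−3=3.

Beta(19, 3)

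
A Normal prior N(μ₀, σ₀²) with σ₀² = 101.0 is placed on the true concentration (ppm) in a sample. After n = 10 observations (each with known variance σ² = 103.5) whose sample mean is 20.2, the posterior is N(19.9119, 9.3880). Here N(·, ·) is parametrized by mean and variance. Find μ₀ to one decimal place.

μ₀ = 17.1

The posterior mean is a precision-weighted average: μ_n = (τ₀μ₀ + τ_data·x̄)/(τ₀+τ_data), with τ₀=1/σ₀² and τ_data=n/σ².
Here τ₀ = 1/101.0 = 0.009901 and τ_data = 10/103.5 = 0.096618, so τ_n = 0.106519.
Rearranging for μ₀: μ₀ = (μ_n·τ_n − τ_data·x̄)/τ₀ = (19.9119·0.106519 − 0.096618·20.2) / 0.009901 = 0.169312/0.009901 ≈ 17.1.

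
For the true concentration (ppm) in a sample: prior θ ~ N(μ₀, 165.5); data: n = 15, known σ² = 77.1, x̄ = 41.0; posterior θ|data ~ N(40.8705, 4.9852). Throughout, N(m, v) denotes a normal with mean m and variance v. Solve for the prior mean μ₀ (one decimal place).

μ₀ = 36.7

The posterior mean is a precision-weighted average: μ_n = (τ₀μ₀ + τ_data·x̄)/(τ₀+τ_data), with τ₀=1/σ₀² and τ_data=n/σ².
Here τ₀ = 1/165.5 = 0.006042 and τ_data = 15/77.1 = 0.194553, so τ_n = 0.200595.
Rearranging for μ₀: μ₀ = (μ_n·τ_n − τ_data·x̄)/τ₀ = (40.8705·0.200595 − 0.194553·41.0) / 0.006042 = 0.221745/0.006042 ≈ 36.7.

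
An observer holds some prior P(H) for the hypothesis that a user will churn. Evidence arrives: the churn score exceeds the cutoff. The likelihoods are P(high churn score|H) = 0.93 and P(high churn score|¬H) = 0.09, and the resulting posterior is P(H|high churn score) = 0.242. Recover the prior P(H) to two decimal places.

Bayes' rule in odds form gives O(H|E) = O(H)·[P(E|H)/P(E|¬H)], hence O(H) = O(H|E)/LR.
Posterior odds = 0.242/(1−0.242) = 0.3193. LR = 0.93/0.09 = 10.3333.
Prior odds = 0.3193/10.3333 = 0.0309, so P(H) = 0.0309/(1+0.0309) ≈ 0.03.

P(H) = 0.03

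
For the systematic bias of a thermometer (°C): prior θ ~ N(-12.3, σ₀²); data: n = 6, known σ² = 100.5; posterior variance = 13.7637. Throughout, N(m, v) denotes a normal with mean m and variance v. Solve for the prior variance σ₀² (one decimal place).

Posterior precision equals prior precision plus data precision: 1/σ_n² = 1/σ₀² + n/σ².
So 1/σ₀² = 1/13.7637 − 6/100.5 = 0.072655 − 0.059701 = 0.012954.
Hence σ₀² = 1/0.012954 ≈ 77.2.

σ₀² = 77.2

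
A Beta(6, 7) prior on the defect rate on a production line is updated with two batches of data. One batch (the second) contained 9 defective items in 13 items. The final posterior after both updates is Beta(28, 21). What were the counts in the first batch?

13 defective items and 10 good items

Because Beta–binomial updating is additive in the counts, the combined data contributed (α_post−α_prior, β_post−β_prior) successes and failures.
Total across both batches: 28−6=22 defective items, 21−7=14 good items.
Subtract the second batch: 22−9=13 defective items and 14−4=10 good items.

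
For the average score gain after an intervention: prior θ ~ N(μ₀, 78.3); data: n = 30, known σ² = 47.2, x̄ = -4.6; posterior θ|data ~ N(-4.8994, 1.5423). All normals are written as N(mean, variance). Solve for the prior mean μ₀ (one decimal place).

With known observation variance, the Normal–Normal posterior has precision τ_n = τ₀ + n/σ² and mean μ_n = (τ₀μ₀ + (n/σ²)x̄)/τ_n.
Here τ₀ = 1/78.3 = 0.012771 and τ_data = 30/47.2 = 0.635593, so τ_n = 0.648364.
Rearranging for μ₀: μ₀ = (μ_n·τ_n − τ_data·x̄)/τ₀ = (-4.8994·0.648364 − 0.635593·-4.6) / 0.012771 = -0.252867/0.012771 ≈ -19.8.

μ₀ = -19.8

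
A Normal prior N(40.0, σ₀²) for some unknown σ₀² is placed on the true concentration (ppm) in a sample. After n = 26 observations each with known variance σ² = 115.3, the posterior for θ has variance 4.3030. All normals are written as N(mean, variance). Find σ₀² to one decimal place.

σ₀² = 145.0

Posterior precision equals prior precision plus data precision: 1/σ_n² = 1/σ₀² + n/σ².
So 1/σ₀² = 1/4.3030 − 26/115.3 = 0.232396 − 0.225499 = 0.006897.
Hence σ₀² = 1/0.006897 ≈ 145.0.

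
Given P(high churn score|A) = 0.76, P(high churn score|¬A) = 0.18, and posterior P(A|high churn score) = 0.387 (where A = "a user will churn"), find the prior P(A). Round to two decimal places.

Bayes' rule in odds form gives O(A|E) = O(A)·[P(E|A)/P(E|¬A)], hence O(A) = O(A|E)/LR.
Posterior odds = 0.387/(1−0.387) = 0.6313. LR = 0.76/0.18 = 4.2222.
Prior odds = 0.6313/4.2222 = 0.1495, so P(A) = 0.1495/(1+0.1495) ≈ 0.13.

P(A) = 0.13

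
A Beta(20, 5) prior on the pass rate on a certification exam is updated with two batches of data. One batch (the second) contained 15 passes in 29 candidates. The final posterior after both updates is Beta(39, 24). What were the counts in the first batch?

4 passes and 5 failures

Because Beta–binomial updating is additive in the counts, the combined data contributed (α_post−α_prior, β_post−β_prior) successes and failures.
Total across both batches: 39−20=19 passes, 24−5=19 failures.
Subtract the second batch: 19−15=4 passes and 19−14=5 failures.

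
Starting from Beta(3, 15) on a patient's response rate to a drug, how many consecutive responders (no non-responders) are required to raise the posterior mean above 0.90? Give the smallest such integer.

k = 133

After k responders and 0 non-responders the posterior is Beta(3+k, 15), with mean (3+k)/(3+15+k).
Set (3+k)/(18+k) > 0.90 and solve: k > (0.90·18 − 3)/(1 − 0.90) = 132.000.
The smallest integer exceeding 132.000 is 133, and checking k=133: (136)/(151) = 0.9007 > 0.90.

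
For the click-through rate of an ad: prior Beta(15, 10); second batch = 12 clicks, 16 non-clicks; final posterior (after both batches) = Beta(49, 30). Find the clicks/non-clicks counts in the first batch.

22 clicks and 4 non-clicks

Because Beta–binomial updating is additive in the counts, the combined data contributed (α_post−α_prior, β_post−β_prior) successes and failures.
Total across both batches: 49−15=34 clicks, 30−10=20 non-clicks.
Subtract the second batch: 34−12=22 clicks and 20−16=4 non-clicks.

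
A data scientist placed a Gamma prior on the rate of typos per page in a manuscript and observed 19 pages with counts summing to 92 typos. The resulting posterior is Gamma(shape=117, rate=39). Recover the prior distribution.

A Gamma(α, β) prior (rate parametrization) on a Poisson rate with n observations summing to S gives posterior Gamma(α+S, β+n).
So α = 117 − 92 = 25 and β = 39 − 19 = 20.

Gamma(shape=25, rate=20)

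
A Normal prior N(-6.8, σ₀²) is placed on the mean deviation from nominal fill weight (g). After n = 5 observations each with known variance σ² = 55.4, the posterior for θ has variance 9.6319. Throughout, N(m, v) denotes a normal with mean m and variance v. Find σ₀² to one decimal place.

Posterior precision equals prior precision plus data precision: 1/σ_n² = 1/σ₀² + n/σ².
So 1/σ₀² = 1/9.6319 − 5/55.4 = 0.103822 − 0.090253 = 0.013569.
Hence σ₀² = 1/0.013569 ≈ 73.7.

σ₀² = 73.7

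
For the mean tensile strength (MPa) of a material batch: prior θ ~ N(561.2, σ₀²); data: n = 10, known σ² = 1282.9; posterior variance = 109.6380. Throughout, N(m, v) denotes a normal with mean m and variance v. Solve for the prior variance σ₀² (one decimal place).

For the Normal–Normal model with known σ², precisions add: τ_n = τ₀ + n/σ².
So 1/σ₀² = 1/109.6380 − 10/1282.9 = 0.009121 − 0.007795 = 0.001326.
Hence σ₀² = 1/0.001326 ≈ 754.1.

σ₀² = 754.1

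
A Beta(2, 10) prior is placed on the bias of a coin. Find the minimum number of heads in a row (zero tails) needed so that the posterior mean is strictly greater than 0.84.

After k heads and 0 tails the posterior is Beta(2+k, 10), with mean (2+k)/(2+10+k).
Set (2+k)/(12+k) > 0.84 and solve: k > (0.84·12 − 2)/(1 − 0.84) = 50.500.
The smallest integer exceeding 50.500 is 51, and checking k=51: (53)/(63) = 0.8413 > 0.84.

k = 51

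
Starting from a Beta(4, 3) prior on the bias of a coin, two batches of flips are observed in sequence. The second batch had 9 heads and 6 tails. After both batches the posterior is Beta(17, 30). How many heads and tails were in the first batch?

4 heads and 21 tails

Sequential conjugate updates are equivalent to a single update on the pooled data, so total successes = posterior α − prior α and total failures = posterior β − prior β.
Total across both batches: 17−4=13 heads, 30−3=27 tails.
Subtract the second batch: 13−9=4 heads and 27−6=21 tails.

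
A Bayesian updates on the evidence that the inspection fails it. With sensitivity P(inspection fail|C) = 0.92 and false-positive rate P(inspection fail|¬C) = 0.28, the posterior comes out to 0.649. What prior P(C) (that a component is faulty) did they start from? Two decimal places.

Bayes' rule in odds form gives O(C|E) = O(C)·[P(E|C)/P(E|¬C)], hence O(C) = O(C|E)/LR.
Posterior odds = 0.649/(1−0.649) = 1.8490. LR = 0.92/0.28 = 3.2857.
Prior odds = 1.8490/3.2857 = 0.5627, so P(C) = 0.5627/(1+0.5627) ≈ 0.36.

P(C) = 0.36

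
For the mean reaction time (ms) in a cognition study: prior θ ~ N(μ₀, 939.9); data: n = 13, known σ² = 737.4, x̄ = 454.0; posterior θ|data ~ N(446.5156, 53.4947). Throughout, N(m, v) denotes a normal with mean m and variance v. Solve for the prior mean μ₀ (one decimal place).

The posterior mean is a precision-weighted average: μ_n = (τ₀μ₀ + τ_data·x̄)/(τ₀+τ_data), with τ₀=1/σ₀² and τ_data=n/σ².
Here τ₀ = 1/939.9 = 0.001064 and τ_data = 13/737.4 = 0.017630, so τ_n = 0.018694.
Rearranging for μ₀: μ₀ = (μ_n·τ_n − τ_data·x̄)/τ₀ = (446.5156·0.018694 − 0.017630·454.0) / 0.001064 = 0.343143/0.001064 ≈ 322.5.

μ₀ = 322.5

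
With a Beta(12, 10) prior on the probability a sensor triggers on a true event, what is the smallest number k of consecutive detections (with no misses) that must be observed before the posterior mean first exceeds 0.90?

k = 79

After k detections and 0 misses the posterior is Beta(12+k, 10), with mean (12+k)/(12+10+k).
Set (12+k)/(22+k) > 0.90 and solve: k > (0.90·22 − 12)/(1 − 0.90) = 78.000.
The smallest integer exceeding 78.000 is 79, and checking k=79: (91)/(101) = 0.9010 > 0.90.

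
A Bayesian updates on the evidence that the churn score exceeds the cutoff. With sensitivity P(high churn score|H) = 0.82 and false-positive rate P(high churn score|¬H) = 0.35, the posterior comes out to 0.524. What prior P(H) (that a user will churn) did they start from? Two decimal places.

P(H) = 0.32

Bayes' rule in odds form gives O(H|E) = O(H)·[P(E|H)/P(E|¬H)], hence O(H) = O(H|E)/LR.
Posterior odds = 0.524/(1−0.524) = 1.1008. LR = 0.82/0.35 = 2.3429.
Prior odds = 1.1008/2.3429 = 0.4698, so P(H) = 0.4698/(1+0.4698) ≈ 0.32.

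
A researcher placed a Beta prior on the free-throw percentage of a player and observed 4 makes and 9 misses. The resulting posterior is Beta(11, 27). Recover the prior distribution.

A Beta(α, β) prior with s successes and f failures in binomial data gives a Beta(α+s, β+f) posterior.
Subtract the data counts: 11−4=7, 27−9=18.

Beta(7, 18)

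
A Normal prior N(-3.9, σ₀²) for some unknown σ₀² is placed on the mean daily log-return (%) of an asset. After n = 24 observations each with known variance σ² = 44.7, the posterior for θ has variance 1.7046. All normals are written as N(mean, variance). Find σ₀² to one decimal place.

For the Normal–Normal model with known σ², precisions add: τ_n = τ₀ + n/σ².
So 1/σ₀² = 1/1.7046 − 24/44.7 = 0.586648 − 0.536913 = 0.049735.
Hence σ₀² = 1/0.049735 ≈ 20.1.

σ₀² = 20.1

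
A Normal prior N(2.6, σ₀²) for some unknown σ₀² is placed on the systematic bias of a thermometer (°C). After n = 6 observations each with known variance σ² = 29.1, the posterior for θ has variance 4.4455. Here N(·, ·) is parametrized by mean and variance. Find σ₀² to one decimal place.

For the Normal–Normal model with known σ², precisions add: τ_n = τ₀ + n/σ².
So 1/σ₀² = 1/4.4455 − 6/29.1 = 0.224947 − 0.206186 = 0.018761.
Hence σ₀² = 1/0.018761 ≈ 53.3.

σ₀² = 53.3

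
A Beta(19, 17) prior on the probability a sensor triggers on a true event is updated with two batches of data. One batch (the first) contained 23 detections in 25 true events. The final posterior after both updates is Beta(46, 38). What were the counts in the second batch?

4 detections and 19 misses

Because Beta–binomial updating is additive in the counts, the combined data contributed (α_post−α_prior, β_post−β_prior) successes and failures.
Total across both batches: 46−19=27 detections, 38−17=21 misses.
Subtract the first batch: 27−23=4 detections and 21−2=19 misses.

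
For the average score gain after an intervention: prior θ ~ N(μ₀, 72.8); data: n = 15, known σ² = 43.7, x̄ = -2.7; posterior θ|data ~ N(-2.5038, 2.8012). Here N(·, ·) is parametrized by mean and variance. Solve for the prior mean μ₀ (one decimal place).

With known observation variance, the Normal–Normal posterior has precision τ_n = τ₀ + n/σ² and mean μ_n = (τ₀μ₀ + (n/σ²)x̄)/τ_n.
Here τ₀ = 1/72.8 = 0.013736 and τ_data = 15/43.7 = 0.343249, so τ_n = 0.356985.
Rearranging for μ₀: μ₀ = (μ_n·τ_n − τ_data·x̄)/τ₀ = (-2.5038·0.356985 − 0.343249·-2.7) / 0.013736 = 0.032953/0.013736 ≈ 2.4.

μ₀ = 2.4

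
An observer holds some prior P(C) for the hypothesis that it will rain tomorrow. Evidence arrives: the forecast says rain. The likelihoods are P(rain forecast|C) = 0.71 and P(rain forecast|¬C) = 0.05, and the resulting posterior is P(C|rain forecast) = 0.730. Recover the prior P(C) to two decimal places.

In odds form, posterior odds = prior odds × likelihood ratio, so prior odds = posterior odds ÷ LR.
Posterior odds = 0.730/(1−0.730) = 2.7037. LR = 0.71/0.05 = 14.2000.
Prior odds = 2.7037/14.2000 = 0.1904, so P(C) = 0.1904/(1+0.1904) ≈ 0.16.

P(C) = 0.16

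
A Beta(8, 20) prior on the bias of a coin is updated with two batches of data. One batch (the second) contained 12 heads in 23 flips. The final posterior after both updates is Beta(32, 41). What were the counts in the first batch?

Sequential conjugate updates are equivalent to a single update on the pooled data, so total successes = posterior α − prior α and total failures = posterior β − prior β.
Total across both batches: 32−8=24 heads, 41−20=21 tails.
Subtract the second batch: 24−12=12 heads and 21−11=10 tails.

12 heads and 10 tails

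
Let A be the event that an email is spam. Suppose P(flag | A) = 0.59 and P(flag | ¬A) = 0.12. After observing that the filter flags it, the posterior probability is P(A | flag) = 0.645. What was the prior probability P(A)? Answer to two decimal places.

In odds form, posterior odds = prior odds × likelihood ratio, so prior odds = posterior odds ÷ LR.
Posterior odds = 0.645/(1−0.645) = 1.8169. LR = 0.59/0.12 = 4.9167.
Prior odds = 1.8169/4.9167 = 0.3695, so P(A) = 0.3695/(1+0.3695) ≈ 0.27.

P(A) = 0.27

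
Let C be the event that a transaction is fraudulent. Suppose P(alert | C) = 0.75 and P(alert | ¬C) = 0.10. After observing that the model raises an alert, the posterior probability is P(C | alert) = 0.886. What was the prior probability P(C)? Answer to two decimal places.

In odds form, posterior odds = prior odds × likelihood ratio, so prior odds = posterior odds ÷ LR.
Posterior odds = 0.886/(1−0.886) = 7.7719. LR = 0.75/0.10 = 7.5000.
Prior odds = 7.7719/7.5000 = 1.0363, so P(C) = 1.0363/(1+1.0363) ≈ 0.51.

P(C) = 0.51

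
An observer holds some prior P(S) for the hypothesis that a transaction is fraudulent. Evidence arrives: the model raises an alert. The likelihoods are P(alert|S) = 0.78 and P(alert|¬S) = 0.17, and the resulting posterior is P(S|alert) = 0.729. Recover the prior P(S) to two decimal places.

In odds form, posterior odds = prior odds × likelihood ratio, so prior odds = posterior odds ÷ LR.
Posterior odds = 0.729/(1−0.729) = 2.6900. LR = 0.78/0.17 = 4.5882.
Prior odds = 2.6900/4.5882 = 0.5863, so P(S) = 0.5863/(1+0.5863) ≈ 0.37.

P(S) = 0.37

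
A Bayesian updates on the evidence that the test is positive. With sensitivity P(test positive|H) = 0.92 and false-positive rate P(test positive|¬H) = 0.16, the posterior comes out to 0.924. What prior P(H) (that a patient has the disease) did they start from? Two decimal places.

P(H) = 0.68

Bayes' rule in odds form gives O(H|E) = O(H)·[P(E|H)/P(E|¬H)], hence O(H) = O(H|E)/LR.
Posterior odds = 0.924/(1−0.924) = 12.1579. LR = 0.92/0.16 = 5.7500.
Prior odds = 12.1579/5.7500 = 2.1144, so P(H) = 2.1144/(1+2.1144) ≈ 0.68.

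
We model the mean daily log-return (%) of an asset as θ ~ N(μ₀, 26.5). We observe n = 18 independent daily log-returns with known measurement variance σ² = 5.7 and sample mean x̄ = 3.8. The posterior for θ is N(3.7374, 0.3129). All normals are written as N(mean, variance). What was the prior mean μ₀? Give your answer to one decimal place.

μ₀ = -1.5

The posterior mean is a precision-weighted average: μ_n = (τ₀μ₀ + τ_data·x̄)/(τ₀+τ_data), with τ₀=1/σ₀² and τ_data=n/σ².
Here τ₀ = 1/26.5 = 0.037736 and τ_data = 18/5.7 = 3.157895, so τ_n = 3.195631.
Rearranging for μ₀: μ₀ = (μ_n·τ_n − τ_data·x̄)/τ₀ = (3.7374·3.195631 − 3.157895·3.8) / 0.037736 = -0.056650/0.037736 ≈ -1.5.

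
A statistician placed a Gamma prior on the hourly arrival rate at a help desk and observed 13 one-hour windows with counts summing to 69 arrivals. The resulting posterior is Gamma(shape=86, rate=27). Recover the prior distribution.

Gamma(shape=17, rate=14)

Gamma–Poisson conjugacy: posterior shape = α + Σxᵢ, posterior rate = β + n.
So α = 86 − 69 = 17 and β = 27 − 13 = 14.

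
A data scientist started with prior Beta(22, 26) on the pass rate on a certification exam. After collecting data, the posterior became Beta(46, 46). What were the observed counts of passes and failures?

A Beta(a, b) prior with s successes and f failures in binomial data gives a Beta(a+s, b+f) posterior.
So s = 46 − 22 = 24 and f = 46 − 26 = 20.

24 passes and 20 failures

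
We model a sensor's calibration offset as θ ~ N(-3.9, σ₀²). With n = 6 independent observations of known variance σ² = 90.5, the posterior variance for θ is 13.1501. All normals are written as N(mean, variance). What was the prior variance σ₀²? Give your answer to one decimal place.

σ₀² = 102.6

Posterior precision equals prior precision plus data precision: 1/σ_n² = 1/σ₀² + n/σ².
So 1/σ₀² = 1/13.1501 − 6/90.5 = 0.076045 − 0.066298 = 0.009747.
Hence σ₀² = 1/0.009747 ≈ 102.6.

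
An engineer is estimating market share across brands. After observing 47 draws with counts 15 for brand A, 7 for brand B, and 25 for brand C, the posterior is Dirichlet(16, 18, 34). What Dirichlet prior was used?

For a Dirichlet(α) prior with multinomial counts c, the posterior is Dirichlet(α + c) componentwise.
Subtract each count from the matching posterior parameter: 16−15=1, 18−7=11, 34−25=9.

Dirichlet(1, 11, 9)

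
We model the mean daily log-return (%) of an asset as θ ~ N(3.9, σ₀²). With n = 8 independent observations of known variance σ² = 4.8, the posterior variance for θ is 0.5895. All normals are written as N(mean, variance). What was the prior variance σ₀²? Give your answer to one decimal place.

Posterior precision equals prior precision plus data precision: 1/σ_n² = 1/σ₀² + n/σ².
So 1/σ₀² = 1/0.5895 − 8/4.8 = 1.696353 − 1.666667 = 0.029686.
Hence σ₀² = 1/0.029686 ≈ 33.7.

σ₀² = 33.7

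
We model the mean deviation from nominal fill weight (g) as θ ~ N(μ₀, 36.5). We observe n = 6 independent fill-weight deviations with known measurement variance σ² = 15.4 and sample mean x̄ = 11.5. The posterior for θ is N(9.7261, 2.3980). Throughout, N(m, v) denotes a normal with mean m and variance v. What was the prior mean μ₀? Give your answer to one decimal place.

With known observation variance, the Normal–Normal posterior has precision τ_n = τ₀ + n/σ² and mean μ_n = (τ₀μ₀ + (n/σ²)x̄)/τ_n.
Here τ₀ = 1/36.5 = 0.027397 and τ_data = 6/15.4 = 0.389610, so τ_n = 0.417007.
Rearranging for μ₀: μ₀ = (μ_n·τ_n − τ_data·x̄)/τ₀ = (9.7261·0.417007 − 0.389610·11.5) / 0.027397 = -0.424663/0.027397 ≈ -15.5.

μ₀ = -15.5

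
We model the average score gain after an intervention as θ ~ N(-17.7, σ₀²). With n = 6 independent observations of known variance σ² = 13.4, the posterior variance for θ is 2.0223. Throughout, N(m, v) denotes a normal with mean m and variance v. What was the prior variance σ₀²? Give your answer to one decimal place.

Posterior precision equals prior precision plus data precision: 1/σ_n² = 1/σ₀² + n/σ².
So 1/σ₀² = 1/2.0223 − 6/13.4 = 0.494486 − 0.447761 = 0.046725.
Hence σ₀² = 1/0.046725 ≈ 21.4.

σ₀² = 21.4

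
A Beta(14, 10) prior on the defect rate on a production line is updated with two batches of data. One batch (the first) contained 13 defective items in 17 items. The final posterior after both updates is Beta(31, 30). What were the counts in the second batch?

Because Beta–binomial updating is additive in the counts, the combined data contributed (α_post−α_prior, β_post−β_prior) successes and failures.
Total across both batches: 31−14=17 defective items, 30−10=20 good items.
Subtract the first batch: 17−13=4 defective items and 20−4=16 good items.

4 defective items and 16 good items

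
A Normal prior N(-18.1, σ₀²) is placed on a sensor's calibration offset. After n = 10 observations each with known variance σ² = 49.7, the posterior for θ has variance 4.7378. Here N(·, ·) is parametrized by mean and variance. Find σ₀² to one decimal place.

σ₀² = 101.4

For the Normal–Normal model with known σ², precisions add: τ_n = τ₀ + n/σ².
So 1/σ₀² = 1/4.7378 − 10/49.7 = 0.211068 − 0.201207 = 0.009861.
Hence σ₀² = 1/0.009861 ≈ 101.4.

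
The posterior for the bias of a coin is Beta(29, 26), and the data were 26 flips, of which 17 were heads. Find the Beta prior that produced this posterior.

Under Beta–binomial conjugacy the posterior parameters are (α+s, β+f).
So α = 29 − 17 = 12 and β = 26 − 9 = 17.

Beta(12, 17)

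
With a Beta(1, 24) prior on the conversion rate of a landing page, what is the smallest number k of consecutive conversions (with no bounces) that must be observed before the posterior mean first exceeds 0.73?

k = 64

After k conversions and 0 bounces the posterior is Beta(1+k, 24), with mean (1+k)/(1+24+k).
Set (1+k)/(25+k) > 0.73 and solve: k > (0.73·25 − 1)/(1 − 0.73) = 63.889.
The smallest integer exceeding 63.889 is 64, and checking k=64: (65)/(89) = 0.7303 > 0.73.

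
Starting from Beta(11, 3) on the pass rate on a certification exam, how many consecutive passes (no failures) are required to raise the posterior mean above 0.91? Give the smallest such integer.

k = 20

After k passes and 0 failures the posterior is Beta(11+k, 3), with mean (11+k)/(11+3+k).
Set (11+k)/(14+k) > 0.91 and solve: k > (0.91·14 − 11)/(1 − 0.91) = 19.333.
The smallest integer exceeding 19.333 is 20, and checking k=20: (31)/(34) = 0.9118 > 0.91.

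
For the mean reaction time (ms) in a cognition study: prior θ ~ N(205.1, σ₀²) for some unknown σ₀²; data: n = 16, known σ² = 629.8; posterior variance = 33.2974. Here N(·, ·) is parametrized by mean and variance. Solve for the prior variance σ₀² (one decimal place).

For the Normal–Normal model with known σ², precisions add: τ_n = τ₀ + n/σ².
So 1/σ₀² = 1/33.2974 − 16/629.8 = 0.030032 − 0.025405 = 0.004627.
Hence σ₀² = 1/0.004627 ≈ 216.1.

σ₀² = 216.1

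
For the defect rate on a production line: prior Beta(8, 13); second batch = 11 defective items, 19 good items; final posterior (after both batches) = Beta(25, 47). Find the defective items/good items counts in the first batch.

6 defective items and 15 good items

Because Beta–binomial updating is additive in the counts, the combined data contributed (α_post−α_prior, β_post−β_prior) successes and failures.
Total across both batches: 25−8=17 defective items, 47−13=34 good items.
Subtract the second batch: 17−11=6 defective items and 34−19=15 good items.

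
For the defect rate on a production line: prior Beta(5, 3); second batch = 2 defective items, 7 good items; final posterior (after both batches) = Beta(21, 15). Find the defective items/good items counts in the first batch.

14 defective items and 5 good items

Because Beta–binomial updating is additive in the counts, the combined data contributed (α_post−α_prior, β_post−β_prior) successes and failures.
Total across both batches: 21−5=16 defective items, 15−3=12 good items.
Subtract the second batch: 16−2=14 defective items and 12−7=5 good items.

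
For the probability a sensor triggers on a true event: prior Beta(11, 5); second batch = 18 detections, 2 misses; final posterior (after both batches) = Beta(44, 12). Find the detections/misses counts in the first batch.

15 detections and 5 misses

Sequential conjugate updates are equivalent to a single update on the pooled data, so total successes = posterior α − prior α and total failures = posterior β − prior β.
Total across both batches: 44−11=33 detections, 12−5=7 misses.
Subtract the second batch: 33−18=15 detections and 7−2=5 misses.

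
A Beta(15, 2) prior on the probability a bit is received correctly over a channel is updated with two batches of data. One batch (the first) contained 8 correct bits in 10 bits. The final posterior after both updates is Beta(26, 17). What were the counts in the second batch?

3 correct bits and 13 errors

Because Beta–binomial updating is additive in the counts, the combined data contributed (α_post−α_prior, β_post−β_prior) successes and failures.
Total across both batches: 26−15=11 correct bits, 17−2=15 errors.
Subtract the first batch: 11−8=3 correct bits and 15−2=13 errors.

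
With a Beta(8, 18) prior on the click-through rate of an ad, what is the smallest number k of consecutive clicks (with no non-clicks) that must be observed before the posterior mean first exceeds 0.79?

k = 60

After k clicks and 0 non-clicks the posterior is Beta(8+k, 18), with mean (8+k)/(8+18+k).
Set (8+k)/(26+k) > 0.79 and solve: k > (0.79·26 − 8)/(1 − 0.79) = 59.714.
The smallest integer exceeding 59.714 is 60.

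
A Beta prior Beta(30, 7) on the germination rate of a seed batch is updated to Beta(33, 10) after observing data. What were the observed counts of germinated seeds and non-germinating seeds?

Under Beta–binomial conjugacy the posterior parameters are (α+s, β+f).
Match parameters: s=33−30=3, f=10−7=3.

3 germinated seeds and 3 non-germinating seeds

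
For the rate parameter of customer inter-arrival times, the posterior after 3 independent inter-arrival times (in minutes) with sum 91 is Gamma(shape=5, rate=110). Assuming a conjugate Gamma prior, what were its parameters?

Gamma–exponential conjugacy: posterior shape = α + n, posterior rate = β + Σtᵢ.
So α = 5 − 3 = 2 and β = 110 − 91 = 19.

Gamma(shape=2, rate=19)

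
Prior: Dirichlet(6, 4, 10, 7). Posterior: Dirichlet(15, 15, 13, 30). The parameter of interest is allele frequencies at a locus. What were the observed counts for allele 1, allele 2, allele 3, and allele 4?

counts (9, 11, 3, 23)

For a Dirichlet(α) prior with multinomial counts c, the posterior is Dirichlet(α + c) componentwise.
Counts are posterior − prior componentwise: 15−6=9, 15−4=11, 13−10=3, 30−7=23.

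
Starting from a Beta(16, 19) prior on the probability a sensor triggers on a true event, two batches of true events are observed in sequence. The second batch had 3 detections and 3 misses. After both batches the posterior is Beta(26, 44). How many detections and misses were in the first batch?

7 detections and 22 misses

Because Beta–binomial updating is additive in the counts, the combined data contributed (α_post−α_prior, β_post−β_prior) successes and failures.
Total across both batches: 26−16=10 detections, 44−19=25 misses.
Subtract the second batch: 10−3=7 detections and 25−3=22 misses.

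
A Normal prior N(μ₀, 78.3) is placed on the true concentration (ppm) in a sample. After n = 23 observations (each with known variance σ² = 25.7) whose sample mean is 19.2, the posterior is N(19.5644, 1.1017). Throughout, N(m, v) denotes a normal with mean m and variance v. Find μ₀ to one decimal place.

μ₀ = 45.1

With known observation variance, the Normal–Normal posterior has precision τ_n = τ₀ + n/σ² and mean μ_n = (τ₀μ₀ + (n/σ²)x̄)/τ_n.
Here τ₀ = 1/78.3 = 0.012771 and τ_data = 23/25.7 = 0.894942, so τ_n = 0.907713.
Rearranging for μ₀: μ₀ = (μ_n·τ_n − τ_data·x̄)/τ₀ = (19.5644·0.907713 − 0.894942·19.2) / 0.012771 = 0.575974/0.012771 ≈ 45.1.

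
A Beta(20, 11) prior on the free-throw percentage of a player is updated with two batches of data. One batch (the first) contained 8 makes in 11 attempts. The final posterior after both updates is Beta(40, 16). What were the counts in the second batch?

Because Beta–binomial updating is additive in the counts, the combined data contributed (α_post−α_prior, β_post−β_prior) successes and failures.
Total across both batches: 40−20=20 makes, 16−11=5 misses.
Subtract the first batch: 20−8=12 makes and 5−3=2 misses.

12 makes and 2 misses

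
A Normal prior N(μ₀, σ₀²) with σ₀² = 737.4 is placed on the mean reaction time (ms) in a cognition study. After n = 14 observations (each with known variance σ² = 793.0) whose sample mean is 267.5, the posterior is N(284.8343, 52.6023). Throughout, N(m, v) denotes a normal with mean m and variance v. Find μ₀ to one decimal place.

The posterior mean is a precision-weighted average: μ_n = (τ₀μ₀ + τ_data·x̄)/(τ₀+τ_data), with τ₀=1/σ₀² and τ_data=n/σ².
Here τ₀ = 1/737.4 = 0.001356 and τ_data = 14/793.0 = 0.017654, so τ_n = 0.019010.
Rearranging for μ₀: μ₀ = (μ_n·τ_n − τ_data·x̄)/τ₀ = (284.8343·0.019010 − 0.017654·267.5) / 0.001356 = 0.692255/0.001356 ≈ 510.5.

μ₀ = 510.5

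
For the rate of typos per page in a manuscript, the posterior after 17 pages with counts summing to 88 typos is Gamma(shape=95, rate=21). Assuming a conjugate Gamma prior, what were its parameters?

A Gamma(α, β) prior (rate parametrization) on a Poisson rate with n observations summing to S gives posterior Gamma(α+S, β+n).
So α = 95 − 88 = 7 and β = 21 − 17 = 4.

Gamma(shape=7, rate=4)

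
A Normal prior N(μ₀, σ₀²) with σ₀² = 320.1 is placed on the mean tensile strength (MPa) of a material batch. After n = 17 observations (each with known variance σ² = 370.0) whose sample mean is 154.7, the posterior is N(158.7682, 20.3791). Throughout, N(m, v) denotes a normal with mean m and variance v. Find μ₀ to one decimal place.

μ₀ = 218.6

With known observation variance, the Normal–Normal posterior has precision τ_n = τ₀ + n/σ² and mean μ_n = (τ₀μ₀ + (n/σ²)x̄)/τ_n.
Here τ₀ = 1/320.1 = 0.003124 and τ_data = 17/370.0 = 0.045946, so τ_n = 0.049070.
Rearranging for μ₀: μ₀ = (μ_n·τ_n − τ_data·x̄)/τ₀ = (158.7682·0.049070 − 0.045946·154.7) / 0.003124 = 0.682909/0.003124 ≈ 218.6.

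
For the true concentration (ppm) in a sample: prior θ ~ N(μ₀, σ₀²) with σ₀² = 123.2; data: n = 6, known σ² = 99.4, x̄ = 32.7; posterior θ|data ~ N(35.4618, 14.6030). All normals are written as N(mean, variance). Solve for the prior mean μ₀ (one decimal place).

With known observation variance, the Normal–Normal posterior has precision τ_n = τ₀ + n/σ² and mean μ_n = (τ₀μ₀ + (n/σ²)x̄)/τ_n.
Here τ₀ = 1/123.2 = 0.008117 and τ_data = 6/99.4 = 0.060362, so τ_n = 0.068479.
Rearranging for μ₀: μ₀ = (μ_n·τ_n − τ_data·x̄)/τ₀ = (35.4618·0.068479 − 0.060362·32.7) / 0.008117 = 0.454551/0.008117 ≈ 56.0.

μ₀ = 56.0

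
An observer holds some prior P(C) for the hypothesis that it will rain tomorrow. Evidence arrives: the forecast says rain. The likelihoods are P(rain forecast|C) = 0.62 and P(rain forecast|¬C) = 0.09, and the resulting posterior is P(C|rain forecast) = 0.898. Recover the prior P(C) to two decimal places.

P(C) = 0.56

Bayes' rule in odds form gives O(C|E) = O(C)·[P(E|C)/P(E|¬C)], hence O(C) = O(C|E)/LR.
Posterior odds = 0.898/(1−0.898) = 8.8039. LR = 0.62/0.09 = 6.8889.
Prior odds = 8.8039/6.8889 = 1.2780, so P(C) = 1.2780/(1+1.2780) ≈ 0.56.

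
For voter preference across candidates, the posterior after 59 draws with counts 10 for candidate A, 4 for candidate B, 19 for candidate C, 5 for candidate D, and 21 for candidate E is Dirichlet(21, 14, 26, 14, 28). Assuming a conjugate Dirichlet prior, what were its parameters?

For a Dirichlet(α) prior with multinomial counts c, the posterior is Dirichlet(α + c) componentwise.
Subtract each count from the matching posterior parameter: 21−10=11, 14−4=10, 26−19=7, 14−5=9, 28−21=7.

Dirichlet(11, 10, 7, 9, 7)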